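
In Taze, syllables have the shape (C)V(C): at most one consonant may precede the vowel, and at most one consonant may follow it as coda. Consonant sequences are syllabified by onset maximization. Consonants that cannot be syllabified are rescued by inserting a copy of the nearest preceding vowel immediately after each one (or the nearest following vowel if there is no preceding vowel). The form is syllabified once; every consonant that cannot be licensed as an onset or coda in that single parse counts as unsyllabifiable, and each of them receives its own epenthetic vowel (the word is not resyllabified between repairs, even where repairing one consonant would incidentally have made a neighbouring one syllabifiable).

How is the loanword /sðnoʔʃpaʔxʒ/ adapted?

soðonoʔʃopaʔxaʒa

Syllabifying with onset maximization leaves /s/, /ð/, /ʃ/, /x/, /ʒ/ stranded (at most one coda consonant is licensed; onsets are limited to one consonant).
Each unlicensed consonant becomes the onset of a new syllable: /s/ → /so/, /ð/ → /ðo/, /ʃ/ → /ʃo/, /x/ → /xa/, /ʒ/ → /ʒa/.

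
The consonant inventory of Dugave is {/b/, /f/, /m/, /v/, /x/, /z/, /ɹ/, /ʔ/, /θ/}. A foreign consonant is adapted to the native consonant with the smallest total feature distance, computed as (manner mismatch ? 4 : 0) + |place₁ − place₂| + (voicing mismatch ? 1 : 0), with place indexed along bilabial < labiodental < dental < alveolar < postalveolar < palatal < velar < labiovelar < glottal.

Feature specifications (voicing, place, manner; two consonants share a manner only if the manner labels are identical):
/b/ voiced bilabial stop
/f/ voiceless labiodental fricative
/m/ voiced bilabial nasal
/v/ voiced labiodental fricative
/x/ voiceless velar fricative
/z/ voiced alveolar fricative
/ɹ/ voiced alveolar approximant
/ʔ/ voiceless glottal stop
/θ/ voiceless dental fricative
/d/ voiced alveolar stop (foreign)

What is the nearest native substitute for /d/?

b

/b/ is closest: same manner (stop), place distance 3 (alveolar→bilabial), same voicing; total 3. Next closest is /z/ at distance 4.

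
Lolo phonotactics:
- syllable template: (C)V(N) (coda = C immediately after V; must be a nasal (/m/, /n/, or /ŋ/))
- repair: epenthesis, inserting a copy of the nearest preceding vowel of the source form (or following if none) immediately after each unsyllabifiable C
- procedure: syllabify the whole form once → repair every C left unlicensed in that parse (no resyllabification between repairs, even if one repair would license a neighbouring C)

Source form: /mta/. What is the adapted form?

The consonants /m/ cannot be parsed into a legal (C)V(N) syllable (only a nasal (/m/, /n/, or /ŋ/) is licensed in coda position; onsets are limited to one consonant).
Inserting the epenthetic vowel yields /m/ → /ma/.

mata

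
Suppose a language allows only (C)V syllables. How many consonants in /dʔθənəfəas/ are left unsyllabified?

Under (C)V, the unsyllabifiable consonants are /d/, /ʔ/, /s/ (no codas are permitted; onsets are limited to one consonant).

3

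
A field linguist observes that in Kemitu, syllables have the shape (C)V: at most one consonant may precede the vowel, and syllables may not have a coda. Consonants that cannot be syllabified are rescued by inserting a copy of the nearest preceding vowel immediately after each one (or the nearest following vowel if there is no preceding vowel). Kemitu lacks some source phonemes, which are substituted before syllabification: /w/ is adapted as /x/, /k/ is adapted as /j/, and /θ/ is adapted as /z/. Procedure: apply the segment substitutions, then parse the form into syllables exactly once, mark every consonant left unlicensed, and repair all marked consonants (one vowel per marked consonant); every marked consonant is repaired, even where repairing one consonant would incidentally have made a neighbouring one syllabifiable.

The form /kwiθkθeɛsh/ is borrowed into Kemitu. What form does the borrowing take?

Substitution: /k/ → /j/, /w/ → /x/, /θ/ → /z/, giving /jxizjzeɛsh/.
Syllabifying with onset maximization leaves /j/, /z/, /j/, /s/, /h/ stranded (no codas are permitted; onsets are limited to one consonant).
Each unlicensed consonant becomes the onset of a new syllable: /j/ → /ji/, /z/ → /zi/, /j/ → /ji/, /s/ → /sɛ/, /h/ → /hɛ/.

jixizijizeɛsɛhɛ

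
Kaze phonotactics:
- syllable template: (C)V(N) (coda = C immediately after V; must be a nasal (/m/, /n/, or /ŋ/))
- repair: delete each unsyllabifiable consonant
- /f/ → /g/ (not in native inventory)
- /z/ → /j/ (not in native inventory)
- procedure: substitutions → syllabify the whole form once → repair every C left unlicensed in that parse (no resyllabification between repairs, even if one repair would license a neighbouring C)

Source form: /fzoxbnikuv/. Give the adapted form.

joniku

Substitution: /f/ → /g/, /z/ → /j/, giving /gjoxbnikuv/.
The consonants /g/, /x/, /b/, /v/ cannot be parsed into a legal (C)V(N) syllable (only a nasal (/m/, /n/, or /ŋ/) is licensed in coda position; onsets are limited to one consonant).
Deleting the stranded consonants removes /g/, /x/, /b/, /v/.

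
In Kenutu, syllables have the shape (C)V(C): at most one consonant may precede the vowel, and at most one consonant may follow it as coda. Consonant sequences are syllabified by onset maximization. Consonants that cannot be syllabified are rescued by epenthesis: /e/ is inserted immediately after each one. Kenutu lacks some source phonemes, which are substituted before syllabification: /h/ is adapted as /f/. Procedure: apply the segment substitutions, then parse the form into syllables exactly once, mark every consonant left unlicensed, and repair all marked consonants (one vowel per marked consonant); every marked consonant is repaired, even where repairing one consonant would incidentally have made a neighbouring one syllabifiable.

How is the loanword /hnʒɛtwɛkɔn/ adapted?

Substitution: /h/ → /f/, giving /fnʒɛtwɛkɔn/.
Syllabifying with onset maximization leaves /f/, /n/ stranded (at most one coda consonant is licensed; onsets are limited to one consonant).
Each unlicensed consonant becomes the onset of a new syllable: /f/ → /fe/, /n/ → /ne/.

feneʒɛtwɛkɔn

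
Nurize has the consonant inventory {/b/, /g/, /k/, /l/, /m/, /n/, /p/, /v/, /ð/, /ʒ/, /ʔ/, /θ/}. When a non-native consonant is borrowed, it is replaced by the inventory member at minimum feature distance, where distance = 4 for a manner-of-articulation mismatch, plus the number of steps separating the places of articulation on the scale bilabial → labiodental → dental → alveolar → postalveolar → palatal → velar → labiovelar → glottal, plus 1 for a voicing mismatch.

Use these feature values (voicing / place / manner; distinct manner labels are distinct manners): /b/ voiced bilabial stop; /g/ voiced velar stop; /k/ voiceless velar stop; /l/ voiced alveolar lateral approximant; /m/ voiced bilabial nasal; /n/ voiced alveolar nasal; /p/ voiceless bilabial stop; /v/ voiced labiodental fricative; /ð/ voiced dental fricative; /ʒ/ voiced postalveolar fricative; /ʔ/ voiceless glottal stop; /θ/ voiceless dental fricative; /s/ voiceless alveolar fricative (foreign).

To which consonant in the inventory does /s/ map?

θ

/θ/ is closest: same manner (fricative), place distance 1 (alveolar→dental), same voicing; total 1. Next closest is /ð/ at distance 2.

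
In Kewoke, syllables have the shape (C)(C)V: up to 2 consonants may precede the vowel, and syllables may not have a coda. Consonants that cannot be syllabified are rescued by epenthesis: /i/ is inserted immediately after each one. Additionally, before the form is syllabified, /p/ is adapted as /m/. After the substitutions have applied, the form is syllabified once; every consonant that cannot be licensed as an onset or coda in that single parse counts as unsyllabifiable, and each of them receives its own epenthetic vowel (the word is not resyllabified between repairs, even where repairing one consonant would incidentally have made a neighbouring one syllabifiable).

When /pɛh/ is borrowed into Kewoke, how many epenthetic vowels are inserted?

After substitution the input is /mɛh/.
The unsyllabifiable consonants are /h/; each receives one epenthetic vowel.

1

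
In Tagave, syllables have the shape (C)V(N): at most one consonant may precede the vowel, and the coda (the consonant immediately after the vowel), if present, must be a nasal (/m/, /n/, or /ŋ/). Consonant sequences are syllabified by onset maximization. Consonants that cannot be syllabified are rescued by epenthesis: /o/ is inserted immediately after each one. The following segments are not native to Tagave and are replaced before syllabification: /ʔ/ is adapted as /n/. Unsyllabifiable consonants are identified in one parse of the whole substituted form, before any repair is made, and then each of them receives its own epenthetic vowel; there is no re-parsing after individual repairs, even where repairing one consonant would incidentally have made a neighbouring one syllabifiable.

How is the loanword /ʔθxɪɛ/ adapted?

noθoxɪɛ

Substitution: /ʔ/ → /n/, giving /nθxɪɛ/.
The consonants /n/, /θ/ cannot be parsed into a legal (C)V(N) syllable (only a nasal (/m/, /n/, or /ŋ/) is licensed in coda position; onsets are limited to one consonant).
Inserting the epenthetic vowel yields /n/ → /no/, /θ/ → /θo/.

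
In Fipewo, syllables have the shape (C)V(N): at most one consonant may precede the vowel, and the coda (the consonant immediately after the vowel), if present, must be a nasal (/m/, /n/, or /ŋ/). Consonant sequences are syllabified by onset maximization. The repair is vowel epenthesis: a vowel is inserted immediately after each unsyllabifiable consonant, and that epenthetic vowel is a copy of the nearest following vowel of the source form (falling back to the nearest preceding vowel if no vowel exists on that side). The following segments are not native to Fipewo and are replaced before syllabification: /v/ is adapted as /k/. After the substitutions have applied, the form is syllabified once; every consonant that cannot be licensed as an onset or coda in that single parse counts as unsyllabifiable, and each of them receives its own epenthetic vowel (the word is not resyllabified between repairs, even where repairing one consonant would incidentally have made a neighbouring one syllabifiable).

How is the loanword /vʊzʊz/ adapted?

kʊzʊzʊ

Substitution: /v/ → /k/, giving /kʊzʊz/.
The consonants /z/ cannot be parsed into a legal (C)V(N) syllable (only a nasal (/m/, /n/, or /ŋ/) is licensed in coda position; onsets are limited to one consonant).
Inserting the epenthetic vowel yields /z/ → /zʊ/.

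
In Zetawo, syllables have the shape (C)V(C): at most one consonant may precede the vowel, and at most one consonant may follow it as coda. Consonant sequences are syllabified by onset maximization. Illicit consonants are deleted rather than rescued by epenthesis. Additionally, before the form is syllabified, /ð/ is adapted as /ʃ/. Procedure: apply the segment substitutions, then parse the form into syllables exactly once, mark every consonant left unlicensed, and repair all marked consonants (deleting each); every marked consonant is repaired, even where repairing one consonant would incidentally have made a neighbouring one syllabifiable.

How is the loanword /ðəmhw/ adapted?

ʃəm

Substitution: /ð/ → /ʃ/, giving /ʃəmhw/.
Syllabifying with onset maximization leaves /h/, /w/ stranded (at most one coda consonant is licensed; onsets are limited to one consonant).
Each unlicensed consonant is deleted: /h/, /w/.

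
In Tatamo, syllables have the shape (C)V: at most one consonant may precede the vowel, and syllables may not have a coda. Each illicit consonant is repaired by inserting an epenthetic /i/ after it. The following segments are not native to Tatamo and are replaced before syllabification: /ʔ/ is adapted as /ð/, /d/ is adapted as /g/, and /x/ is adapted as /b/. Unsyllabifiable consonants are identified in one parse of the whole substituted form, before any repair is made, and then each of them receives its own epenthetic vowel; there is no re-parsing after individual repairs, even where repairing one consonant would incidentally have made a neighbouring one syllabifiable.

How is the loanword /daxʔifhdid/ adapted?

Substitution: /d/ → /g/, /x/ → /b/, /ʔ/ → /ð/, giving /gabðifhgig/.
Syllabifying with onset maximization leaves /b/, /f/, /h/, /g/ stranded (no codas are permitted; onsets are limited to one consonant).
Inserting the epenthetic vowel yields /b/ → /bi/, /f/ → /fi/, /h/ → /hi/, /g/ → /gi/.

gabiðifihigigi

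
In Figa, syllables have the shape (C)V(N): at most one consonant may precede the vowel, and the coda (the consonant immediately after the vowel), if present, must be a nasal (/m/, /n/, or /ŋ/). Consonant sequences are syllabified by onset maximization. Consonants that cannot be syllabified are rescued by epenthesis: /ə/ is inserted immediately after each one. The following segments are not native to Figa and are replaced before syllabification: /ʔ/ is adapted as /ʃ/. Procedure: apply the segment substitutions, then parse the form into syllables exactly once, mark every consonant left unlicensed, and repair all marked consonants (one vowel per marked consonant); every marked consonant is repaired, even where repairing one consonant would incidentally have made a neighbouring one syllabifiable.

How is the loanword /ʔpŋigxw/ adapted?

ʃəpəŋigəxəwə

Substitution: /ʔ/ → /ʃ/, giving /ʃpŋigxw/.
The consonants /ʃ/, /p/, /g/, /x/, /w/ cannot be parsed into a legal (C)V(N) syllable (only a nasal (/m/, /n/, or /ŋ/) is licensed in coda position; onsets are limited to one consonant).
Each unlicensed consonant becomes the onset of a new syllable: /ʃ/ → /ʃə/, /p/ → /pə/, /g/ → /gə/, /x/ → /xə/, /w/ → /wə/.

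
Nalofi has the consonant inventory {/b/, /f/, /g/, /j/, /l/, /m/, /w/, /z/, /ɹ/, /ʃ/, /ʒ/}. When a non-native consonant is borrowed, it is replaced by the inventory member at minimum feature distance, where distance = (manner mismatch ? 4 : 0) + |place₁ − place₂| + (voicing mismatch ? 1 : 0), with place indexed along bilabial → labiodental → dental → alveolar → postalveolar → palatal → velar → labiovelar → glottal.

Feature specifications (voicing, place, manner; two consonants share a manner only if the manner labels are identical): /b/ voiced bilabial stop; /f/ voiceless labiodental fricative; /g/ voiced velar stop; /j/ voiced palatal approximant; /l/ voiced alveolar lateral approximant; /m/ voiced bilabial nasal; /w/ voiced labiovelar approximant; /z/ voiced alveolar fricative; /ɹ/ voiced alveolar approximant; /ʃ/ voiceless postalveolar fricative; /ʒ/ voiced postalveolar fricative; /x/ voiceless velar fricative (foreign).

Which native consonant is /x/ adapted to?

/ʃ/ is closest: same manner (fricative), place distance 2 (velar→postalveolar), same voicing; total 2. Next closest is /ʒ/ at distance 3.

ʃ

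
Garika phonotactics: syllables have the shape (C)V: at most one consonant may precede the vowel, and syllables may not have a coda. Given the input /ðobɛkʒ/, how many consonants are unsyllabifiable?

The consonants /k/, /ʒ/ cannot be parsed into a legal (C)V syllable (no codas are permitted; onsets are limited to one consonant).

2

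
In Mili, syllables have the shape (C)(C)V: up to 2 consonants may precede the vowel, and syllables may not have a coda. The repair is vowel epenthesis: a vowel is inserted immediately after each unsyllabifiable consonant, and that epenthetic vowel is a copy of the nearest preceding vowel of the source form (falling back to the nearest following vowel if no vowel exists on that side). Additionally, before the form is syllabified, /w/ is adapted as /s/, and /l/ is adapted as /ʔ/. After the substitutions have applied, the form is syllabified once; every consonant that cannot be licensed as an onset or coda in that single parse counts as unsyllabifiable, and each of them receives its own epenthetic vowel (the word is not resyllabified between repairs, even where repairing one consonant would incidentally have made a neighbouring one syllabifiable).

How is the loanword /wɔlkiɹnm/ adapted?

Substitution: /w/ → /s/, /l/ → /ʔ/, giving /sɔʔkiɹnm/.
Under (C)(C)V, the unsyllabifiable consonants are /ɹ/, /n/, /m/ (no codas are permitted; onsets may contain at most 2 consonants).
Epenthesis after each stranded consonant: /ɹ/ → /ɹi/, /n/ → /ni/, /m/ → /mi/.

sɔʔkiɹinimi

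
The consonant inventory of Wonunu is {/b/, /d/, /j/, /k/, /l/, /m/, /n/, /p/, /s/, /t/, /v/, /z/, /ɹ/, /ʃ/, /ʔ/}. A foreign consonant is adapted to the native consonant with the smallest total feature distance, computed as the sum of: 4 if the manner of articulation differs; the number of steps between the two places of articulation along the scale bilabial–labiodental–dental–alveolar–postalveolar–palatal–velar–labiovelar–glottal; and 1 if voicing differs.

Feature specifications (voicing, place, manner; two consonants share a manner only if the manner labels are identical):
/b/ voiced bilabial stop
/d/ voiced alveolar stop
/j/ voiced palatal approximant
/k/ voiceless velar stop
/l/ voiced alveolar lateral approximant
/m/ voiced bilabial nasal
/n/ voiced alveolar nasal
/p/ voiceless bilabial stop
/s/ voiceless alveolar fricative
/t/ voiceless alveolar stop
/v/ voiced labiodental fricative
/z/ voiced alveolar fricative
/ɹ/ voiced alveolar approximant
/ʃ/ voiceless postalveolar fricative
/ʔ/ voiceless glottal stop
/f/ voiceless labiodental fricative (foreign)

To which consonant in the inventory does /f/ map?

v

/v/ is closest: same manner (fricative), place distance 0 (labiodental→labiodental), voicing differs (+1); total 1. Next closest is /s/ at distance 2.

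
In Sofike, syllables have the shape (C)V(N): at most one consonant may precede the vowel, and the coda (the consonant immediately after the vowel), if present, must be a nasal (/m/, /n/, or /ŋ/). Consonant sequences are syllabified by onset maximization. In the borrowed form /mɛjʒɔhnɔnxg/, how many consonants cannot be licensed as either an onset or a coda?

Under (C)V(N), the unsyllabifiable consonants are /j/, /h/, /x/, /g/ (only a nasal (/m/, /n/, or /ŋ/) is licensed in coda position; onsets are limited to one consonant).

4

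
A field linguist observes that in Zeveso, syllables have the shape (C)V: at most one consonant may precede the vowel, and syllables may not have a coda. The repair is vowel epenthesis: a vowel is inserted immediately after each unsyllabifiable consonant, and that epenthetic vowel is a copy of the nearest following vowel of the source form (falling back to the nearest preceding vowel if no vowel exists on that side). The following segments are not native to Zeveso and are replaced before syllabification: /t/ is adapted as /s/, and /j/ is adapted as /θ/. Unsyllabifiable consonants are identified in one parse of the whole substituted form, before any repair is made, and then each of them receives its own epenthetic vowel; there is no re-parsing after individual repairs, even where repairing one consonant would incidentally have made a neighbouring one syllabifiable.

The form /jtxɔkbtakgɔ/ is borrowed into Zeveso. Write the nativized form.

Substitution: /j/ → /θ/, /t/ → /s/, giving /θsxɔkbsakgɔ/.
Syllabifying with onset maximization leaves /θ/, /s/, /k/, /b/, /k/ stranded (no codas are permitted; onsets are limited to one consonant).
Each unlicensed consonant becomes the onset of a new syllable: /θ/ → /θɔ/, /s/ → /sɔ/, /k/ → /ka/, /b/ → /ba/, /k/ → /kɔ/.

θɔsɔxɔkabasakɔgɔ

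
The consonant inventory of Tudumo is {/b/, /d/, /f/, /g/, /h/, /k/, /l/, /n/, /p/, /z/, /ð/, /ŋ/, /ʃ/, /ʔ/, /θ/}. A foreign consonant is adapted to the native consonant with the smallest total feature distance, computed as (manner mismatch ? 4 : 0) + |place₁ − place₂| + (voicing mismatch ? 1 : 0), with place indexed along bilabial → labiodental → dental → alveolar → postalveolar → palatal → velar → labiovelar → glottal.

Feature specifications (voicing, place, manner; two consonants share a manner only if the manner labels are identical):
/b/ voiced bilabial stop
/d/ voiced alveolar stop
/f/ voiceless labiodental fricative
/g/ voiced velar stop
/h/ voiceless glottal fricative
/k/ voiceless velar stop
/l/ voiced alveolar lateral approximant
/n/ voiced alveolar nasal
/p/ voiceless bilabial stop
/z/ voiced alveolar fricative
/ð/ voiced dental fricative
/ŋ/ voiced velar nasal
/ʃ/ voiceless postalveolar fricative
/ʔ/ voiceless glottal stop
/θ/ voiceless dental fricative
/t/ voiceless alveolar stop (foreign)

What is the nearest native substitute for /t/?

d

/d/ is closest: same manner (stop), place distance 0 (alveolar→alveolar), voicing differs (+1); total 1. Next closest is /k/ at distance 3.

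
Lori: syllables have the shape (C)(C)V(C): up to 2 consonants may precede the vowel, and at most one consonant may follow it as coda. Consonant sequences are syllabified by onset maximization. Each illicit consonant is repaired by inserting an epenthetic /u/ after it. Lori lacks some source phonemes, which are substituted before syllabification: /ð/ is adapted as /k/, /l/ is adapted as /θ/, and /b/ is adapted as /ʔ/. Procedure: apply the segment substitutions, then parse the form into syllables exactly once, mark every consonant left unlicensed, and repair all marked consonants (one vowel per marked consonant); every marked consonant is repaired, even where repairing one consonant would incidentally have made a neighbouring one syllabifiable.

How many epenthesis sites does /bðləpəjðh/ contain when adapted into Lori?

3

After substitution the input is /ʔkθəpəjkh/.
The unsyllabifiable consonants are /ʔ/, /k/, /h/; each receives one epenthetic vowel.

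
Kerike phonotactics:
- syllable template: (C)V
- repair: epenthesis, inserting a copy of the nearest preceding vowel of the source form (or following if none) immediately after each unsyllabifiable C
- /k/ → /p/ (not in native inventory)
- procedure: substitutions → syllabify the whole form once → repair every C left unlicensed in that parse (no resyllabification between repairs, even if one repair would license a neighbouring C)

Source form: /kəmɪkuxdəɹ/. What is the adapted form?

Substitution: /k/ → /p/, giving /pəmɪpuxdəɹ/.
Syllabifying with onset maximization leaves /x/, /ɹ/ stranded (no codas are permitted; onsets are limited to one consonant).
Each unlicensed consonant becomes the onset of a new syllable: /x/ → /xu/, /ɹ/ → /ɹə/.

pəmɪpuxudəɹə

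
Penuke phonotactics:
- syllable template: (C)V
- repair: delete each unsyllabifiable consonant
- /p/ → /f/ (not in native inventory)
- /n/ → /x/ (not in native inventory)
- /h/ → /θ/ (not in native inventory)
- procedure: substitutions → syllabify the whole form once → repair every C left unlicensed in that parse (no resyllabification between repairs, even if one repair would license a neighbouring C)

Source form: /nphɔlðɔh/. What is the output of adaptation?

θɔðɔ

Substitution: /n/ → /x/, /p/ → /f/, /h/ → /θ/, giving /xfθɔlðɔθ/.
The consonants /x/, /f/, /l/, /θ/ cannot be parsed into a legal (C)V syllable (no codas are permitted; onsets are limited to one consonant).
Deletion applies to /x/, /f/, /l/, /θ/.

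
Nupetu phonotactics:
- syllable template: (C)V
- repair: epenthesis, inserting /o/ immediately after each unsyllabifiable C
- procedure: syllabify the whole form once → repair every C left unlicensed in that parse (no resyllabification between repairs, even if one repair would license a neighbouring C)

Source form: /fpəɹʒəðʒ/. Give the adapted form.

fopəɹoʒəðoʒo

Syllabifying with onset maximization leaves /f/, /ɹ/, /ð/, /ʒ/ stranded (no codas are permitted; onsets are limited to one consonant).
Inserting the epenthetic vowel yields /f/ → /fo/, /ɹ/ → /ɹo/, /ð/ → /ðo/, /ʒ/ → /ʒo/.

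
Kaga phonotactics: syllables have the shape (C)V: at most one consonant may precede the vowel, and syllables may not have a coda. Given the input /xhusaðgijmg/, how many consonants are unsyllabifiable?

Syllabifying with onset maximization leaves /x/, /ð/, /j/, /m/, /g/ stranded (no codas are permitted; onsets are limited to one consonant).

5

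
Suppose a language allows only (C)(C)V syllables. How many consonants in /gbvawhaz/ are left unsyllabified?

Under (C)(C)V, the unsyllabifiable consonants are /g/, /z/ (no codas are permitted; onsets may contain at most 2 consonants).

2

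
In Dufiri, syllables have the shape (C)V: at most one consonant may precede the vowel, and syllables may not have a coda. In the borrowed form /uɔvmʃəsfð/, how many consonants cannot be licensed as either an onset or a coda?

5

Under (C)V, the unsyllabifiable consonants are /v/, /m/, /s/, /f/, /ð/ (no codas are permitted; onsets are limited to one consonant).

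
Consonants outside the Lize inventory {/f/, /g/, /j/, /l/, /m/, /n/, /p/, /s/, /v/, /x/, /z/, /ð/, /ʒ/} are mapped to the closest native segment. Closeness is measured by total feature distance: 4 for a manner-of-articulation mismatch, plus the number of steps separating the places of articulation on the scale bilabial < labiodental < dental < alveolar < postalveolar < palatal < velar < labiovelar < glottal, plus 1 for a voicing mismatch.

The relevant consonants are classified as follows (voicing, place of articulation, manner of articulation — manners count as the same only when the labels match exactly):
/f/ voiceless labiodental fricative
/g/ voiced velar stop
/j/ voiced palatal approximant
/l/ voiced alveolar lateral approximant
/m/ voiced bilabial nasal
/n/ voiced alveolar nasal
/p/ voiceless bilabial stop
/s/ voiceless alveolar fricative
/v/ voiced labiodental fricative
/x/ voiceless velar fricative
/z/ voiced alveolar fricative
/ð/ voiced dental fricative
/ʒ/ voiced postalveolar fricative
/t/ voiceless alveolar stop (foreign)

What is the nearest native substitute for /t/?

/p/ is closest: same manner (stop), place distance 3 (alveolar→bilabial), same voicing; total 3. Next closest is /g/ at distance 4.

p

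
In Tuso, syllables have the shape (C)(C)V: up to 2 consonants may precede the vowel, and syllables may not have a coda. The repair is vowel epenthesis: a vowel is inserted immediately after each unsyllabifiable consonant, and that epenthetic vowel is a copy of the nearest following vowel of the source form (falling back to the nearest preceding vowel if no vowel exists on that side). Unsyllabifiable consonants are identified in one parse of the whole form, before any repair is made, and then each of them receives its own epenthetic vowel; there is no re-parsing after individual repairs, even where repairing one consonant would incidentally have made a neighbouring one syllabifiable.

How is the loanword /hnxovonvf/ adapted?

Under (C)(C)V, the unsyllabifiable consonants are /h/, /n/, /v/, /f/ (no codas are permitted; onsets may contain at most 2 consonants).
Epenthesis after each stranded consonant: /h/ → /ho/, /n/ → /no/, /v/ → /vo/, /f/ → /fo/.

honxovonovofo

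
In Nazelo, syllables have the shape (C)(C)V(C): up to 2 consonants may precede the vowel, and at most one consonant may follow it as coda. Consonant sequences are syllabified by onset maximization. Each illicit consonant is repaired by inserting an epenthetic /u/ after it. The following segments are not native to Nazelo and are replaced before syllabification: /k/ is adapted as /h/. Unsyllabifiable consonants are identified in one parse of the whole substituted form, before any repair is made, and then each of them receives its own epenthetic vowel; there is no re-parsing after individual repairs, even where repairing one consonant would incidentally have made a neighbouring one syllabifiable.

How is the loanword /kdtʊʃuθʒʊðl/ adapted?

hudtʊʃuθʒʊðlu

Substitution: /k/ → /h/, giving /hdtʊʃuθʒʊðl/.
The consonants /h/, /l/ cannot be parsed into a legal (C)(C)V(C) syllable (at most one coda consonant is licensed; onsets may contain at most 2 consonants).
Each unlicensed consonant becomes the onset of a new syllable: /h/ → /hu/, /l/ → /lu/.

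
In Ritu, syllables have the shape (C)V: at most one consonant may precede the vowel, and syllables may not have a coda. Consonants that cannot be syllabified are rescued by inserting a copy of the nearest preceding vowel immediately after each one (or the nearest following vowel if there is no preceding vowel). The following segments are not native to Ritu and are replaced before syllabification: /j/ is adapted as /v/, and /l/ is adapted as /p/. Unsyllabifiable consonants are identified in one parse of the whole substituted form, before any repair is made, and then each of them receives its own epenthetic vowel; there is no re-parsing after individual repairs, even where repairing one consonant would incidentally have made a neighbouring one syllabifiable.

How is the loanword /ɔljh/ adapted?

ɔpɔvɔhɔ

Substitution: /l/ → /p/, /j/ → /v/, giving /ɔpvh/.
The consonants /p/, /v/, /h/ cannot be parsed into a legal (C)V syllable (no codas are permitted; onsets are limited to one consonant).
Epenthesis after each stranded consonant: /p/ → /pɔ/, /v/ → /vɔ/, /h/ → /hɔ/.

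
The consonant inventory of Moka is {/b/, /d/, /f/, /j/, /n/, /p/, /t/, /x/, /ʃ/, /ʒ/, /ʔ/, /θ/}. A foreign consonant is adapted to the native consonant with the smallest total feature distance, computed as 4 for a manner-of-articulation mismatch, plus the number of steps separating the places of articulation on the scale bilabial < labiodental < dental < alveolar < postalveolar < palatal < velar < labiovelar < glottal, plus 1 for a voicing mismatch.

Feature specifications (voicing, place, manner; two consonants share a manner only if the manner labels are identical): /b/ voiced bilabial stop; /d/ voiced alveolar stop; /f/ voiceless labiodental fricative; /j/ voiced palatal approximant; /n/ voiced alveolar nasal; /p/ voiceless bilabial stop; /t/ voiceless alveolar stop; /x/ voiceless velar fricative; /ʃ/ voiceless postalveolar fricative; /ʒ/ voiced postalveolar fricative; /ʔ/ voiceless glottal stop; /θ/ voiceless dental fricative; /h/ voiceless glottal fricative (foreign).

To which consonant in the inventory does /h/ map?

x

/x/ is closest: same manner (fricative), place distance 2 (glottal→velar), same voicing; total 2. Next closest is /ʃ/ at distance 4.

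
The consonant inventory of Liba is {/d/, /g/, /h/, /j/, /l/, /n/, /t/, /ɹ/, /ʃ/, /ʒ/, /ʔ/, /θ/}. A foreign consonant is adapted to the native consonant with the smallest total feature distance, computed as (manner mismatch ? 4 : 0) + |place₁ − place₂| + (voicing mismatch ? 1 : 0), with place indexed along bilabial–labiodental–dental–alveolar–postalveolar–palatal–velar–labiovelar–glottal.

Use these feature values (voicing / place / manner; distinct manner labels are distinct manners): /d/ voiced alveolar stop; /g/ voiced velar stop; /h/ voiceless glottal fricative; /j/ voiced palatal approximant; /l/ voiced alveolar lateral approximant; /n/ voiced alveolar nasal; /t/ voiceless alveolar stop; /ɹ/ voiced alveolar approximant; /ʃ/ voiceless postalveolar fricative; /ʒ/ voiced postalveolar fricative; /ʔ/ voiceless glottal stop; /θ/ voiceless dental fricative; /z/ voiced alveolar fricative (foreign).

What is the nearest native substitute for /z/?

/ʒ/ is closest: same manner (fricative), place distance 1 (alveolar→postalveolar), same voicing; total 1. Next closest is /ʃ/ at distance 2.

ʒ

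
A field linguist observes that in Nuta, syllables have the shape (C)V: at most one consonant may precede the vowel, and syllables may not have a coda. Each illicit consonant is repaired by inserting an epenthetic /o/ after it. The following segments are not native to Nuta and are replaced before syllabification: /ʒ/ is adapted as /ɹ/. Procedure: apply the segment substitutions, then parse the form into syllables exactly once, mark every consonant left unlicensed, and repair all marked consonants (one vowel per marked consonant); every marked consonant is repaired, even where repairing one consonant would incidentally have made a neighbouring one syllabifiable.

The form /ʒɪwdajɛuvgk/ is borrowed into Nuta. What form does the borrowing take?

ɹɪwodajɛuvogoko

Substitution: /ʒ/ → /ɹ/, giving /ɹɪwdajɛuvgk/.
The consonants /w/, /v/, /g/, /k/ cannot be parsed into a legal (C)V syllable (no codas are permitted; onsets are limited to one consonant).
Each unlicensed consonant becomes the onset of a new syllable: /w/ → /wo/, /v/ → /vo/, /g/ → /go/, /k/ → /ko/.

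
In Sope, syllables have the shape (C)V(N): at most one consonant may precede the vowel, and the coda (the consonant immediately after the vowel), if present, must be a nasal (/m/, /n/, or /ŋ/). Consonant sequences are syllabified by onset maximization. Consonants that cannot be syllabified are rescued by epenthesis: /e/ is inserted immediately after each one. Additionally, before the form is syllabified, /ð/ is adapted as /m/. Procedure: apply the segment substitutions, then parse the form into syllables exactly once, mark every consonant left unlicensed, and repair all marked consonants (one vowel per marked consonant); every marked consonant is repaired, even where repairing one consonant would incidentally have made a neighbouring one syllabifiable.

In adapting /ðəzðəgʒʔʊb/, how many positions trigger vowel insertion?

4

After substitution the input is /məzməgʒʔʊb/.
The unsyllabifiable consonants are /z/, /g/, /ʒ/, /b/; each receives one epenthetic vowel.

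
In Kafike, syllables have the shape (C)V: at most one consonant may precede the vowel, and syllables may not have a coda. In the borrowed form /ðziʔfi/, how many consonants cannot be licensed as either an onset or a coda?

Syllabifying with onset maximization leaves /ð/, /ʔ/ stranded (no codas are permitted; onsets are limited to one consonant).

2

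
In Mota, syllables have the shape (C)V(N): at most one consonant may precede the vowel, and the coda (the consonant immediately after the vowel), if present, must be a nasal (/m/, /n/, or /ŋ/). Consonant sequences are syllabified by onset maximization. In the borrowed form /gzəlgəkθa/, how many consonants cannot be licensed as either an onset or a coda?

3

Under (C)V(N), the unsyllabifiable consonants are /g/, /l/, /k/ (only a nasal (/m/, /n/, or /ŋ/) is licensed in coda position; onsets are limited to one consonant).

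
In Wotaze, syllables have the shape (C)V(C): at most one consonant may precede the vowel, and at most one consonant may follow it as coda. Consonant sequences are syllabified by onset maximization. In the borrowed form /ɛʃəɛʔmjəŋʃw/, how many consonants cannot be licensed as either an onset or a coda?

3

Under (C)V(C), the unsyllabifiable consonants are /m/, /ʃ/, /w/ (at most one coda consonant is licensed; onsets are limited to one consonant).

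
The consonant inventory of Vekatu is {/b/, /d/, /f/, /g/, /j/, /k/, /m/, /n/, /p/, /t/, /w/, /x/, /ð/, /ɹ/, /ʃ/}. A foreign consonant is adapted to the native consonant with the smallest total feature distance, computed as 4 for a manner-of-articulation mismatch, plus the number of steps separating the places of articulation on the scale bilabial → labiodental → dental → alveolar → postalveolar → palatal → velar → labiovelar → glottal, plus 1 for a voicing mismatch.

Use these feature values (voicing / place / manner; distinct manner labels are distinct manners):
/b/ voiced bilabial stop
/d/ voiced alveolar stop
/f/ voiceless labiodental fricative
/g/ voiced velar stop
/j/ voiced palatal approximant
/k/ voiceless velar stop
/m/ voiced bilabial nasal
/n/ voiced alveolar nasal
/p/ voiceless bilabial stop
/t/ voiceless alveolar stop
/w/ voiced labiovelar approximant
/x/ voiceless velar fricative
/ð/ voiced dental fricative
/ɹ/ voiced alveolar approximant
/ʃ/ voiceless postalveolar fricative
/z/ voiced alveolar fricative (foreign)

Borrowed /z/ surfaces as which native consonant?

/ð/ is closest: same manner (fricative), place distance 1 (alveolar→dental), same voicing; total 1. Next closest is /ʃ/ at distance 2.

ð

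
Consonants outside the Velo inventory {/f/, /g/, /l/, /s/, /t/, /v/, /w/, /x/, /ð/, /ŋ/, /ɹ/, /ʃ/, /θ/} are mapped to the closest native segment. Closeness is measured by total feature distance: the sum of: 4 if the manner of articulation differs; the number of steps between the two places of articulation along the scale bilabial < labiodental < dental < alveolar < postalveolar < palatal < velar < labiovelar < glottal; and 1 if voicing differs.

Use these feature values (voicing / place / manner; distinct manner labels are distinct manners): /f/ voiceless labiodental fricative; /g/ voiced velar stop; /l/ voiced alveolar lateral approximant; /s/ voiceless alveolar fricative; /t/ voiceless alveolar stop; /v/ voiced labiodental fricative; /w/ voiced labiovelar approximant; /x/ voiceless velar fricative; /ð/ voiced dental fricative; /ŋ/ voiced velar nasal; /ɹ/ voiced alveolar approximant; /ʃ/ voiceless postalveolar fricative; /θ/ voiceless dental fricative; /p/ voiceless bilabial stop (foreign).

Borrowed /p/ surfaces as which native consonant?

/t/ is closest: same manner (stop), place distance 3 (bilabial→alveolar), same voicing; total 3. Next closest is /f/ at distance 5.

t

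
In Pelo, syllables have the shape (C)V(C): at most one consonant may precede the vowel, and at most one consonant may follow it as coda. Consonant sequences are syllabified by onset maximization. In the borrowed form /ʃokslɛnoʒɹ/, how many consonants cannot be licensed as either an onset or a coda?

The consonants /s/, /ɹ/ cannot be parsed into a legal (C)V(C) syllable (at most one coda consonant is licensed; onsets are limited to one consonant).

2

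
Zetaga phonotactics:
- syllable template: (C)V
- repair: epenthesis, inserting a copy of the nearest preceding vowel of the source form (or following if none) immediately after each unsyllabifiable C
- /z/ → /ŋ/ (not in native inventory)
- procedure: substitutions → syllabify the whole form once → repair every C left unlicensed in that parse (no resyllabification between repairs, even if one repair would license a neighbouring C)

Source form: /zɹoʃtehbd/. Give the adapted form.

Substitution: /z/ → /ŋ/, giving /ŋɹoʃtehbd/.
Under (C)V, the unsyllabifiable consonants are /ŋ/, /ʃ/, /h/, /b/, /d/ (no codas are permitted; onsets are limited to one consonant).
Epenthesis after each stranded consonant: /ŋ/ → /ŋo/, /ʃ/ → /ʃo/, /h/ → /he/, /b/ → /be/, /d/ → /de/.

ŋoɹoʃotehebede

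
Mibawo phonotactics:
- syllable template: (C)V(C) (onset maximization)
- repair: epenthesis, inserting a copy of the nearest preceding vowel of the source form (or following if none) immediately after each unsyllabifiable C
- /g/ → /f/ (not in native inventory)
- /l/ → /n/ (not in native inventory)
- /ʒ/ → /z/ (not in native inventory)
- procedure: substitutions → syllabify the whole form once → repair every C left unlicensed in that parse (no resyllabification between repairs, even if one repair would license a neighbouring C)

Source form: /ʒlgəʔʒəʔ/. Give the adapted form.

zənəfəʔzəʔ

Substitution: /ʒ/ → /z/, /l/ → /n/, /g/ → /f/, giving /znfəʔzəʔ/.
Syllabifying with onset maximization leaves /z/, /n/ stranded (at most one coda consonant is licensed; onsets are limited to one consonant).
Each unlicensed consonant becomes the onset of a new syllable: /z/ → /zə/, /n/ → /nə/.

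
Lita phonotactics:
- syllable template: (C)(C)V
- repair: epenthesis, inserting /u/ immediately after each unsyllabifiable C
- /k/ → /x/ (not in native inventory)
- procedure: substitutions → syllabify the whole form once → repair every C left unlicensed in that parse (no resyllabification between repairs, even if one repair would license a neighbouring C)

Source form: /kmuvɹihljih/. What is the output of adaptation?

Substitution: /k/ → /x/, giving /xmuvɹihljih/.
Under (C)(C)V, the unsyllabifiable consonants are /h/, /h/ (no codas are permitted; onsets may contain at most 2 consonants).
Each unlicensed consonant becomes the onset of a new syllable: /h/ → /hu/, /h/ → /hu/.

xmuvɹihuljihu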